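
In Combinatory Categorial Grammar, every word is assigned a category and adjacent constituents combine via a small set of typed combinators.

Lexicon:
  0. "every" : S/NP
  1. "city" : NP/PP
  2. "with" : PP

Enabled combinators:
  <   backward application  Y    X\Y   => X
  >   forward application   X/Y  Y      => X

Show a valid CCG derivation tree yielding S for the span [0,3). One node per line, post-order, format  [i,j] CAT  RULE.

[0,3] S   >
  [0,1] "every" : S/NP
  [1,3] NP   >
    [1,2] "city" : NP/PP
    [2,3] "with" : PP

[0,1] S/NP  lex  "every"
[1,2] NP/PP  lex  "city"
[2,3] PP  lex  "with"
[1,3] NP  >  k=2
[0,3] S  >  k=1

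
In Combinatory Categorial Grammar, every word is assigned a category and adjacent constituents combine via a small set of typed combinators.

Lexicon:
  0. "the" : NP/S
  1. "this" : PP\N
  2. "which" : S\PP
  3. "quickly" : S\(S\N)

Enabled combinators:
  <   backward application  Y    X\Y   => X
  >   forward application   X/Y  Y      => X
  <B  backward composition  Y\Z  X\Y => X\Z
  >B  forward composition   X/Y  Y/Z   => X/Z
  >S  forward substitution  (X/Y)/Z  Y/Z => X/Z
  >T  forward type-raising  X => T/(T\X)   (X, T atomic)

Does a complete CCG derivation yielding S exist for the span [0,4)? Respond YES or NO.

NP/S PP\N S\PP S\(S\N)
CKY chart[0,4] = {N/(N\NP), NP, NP/(NP\NP), NP/(S\S), PP/(PP\NP), S/(S\NP)}; S ∉ chart

NO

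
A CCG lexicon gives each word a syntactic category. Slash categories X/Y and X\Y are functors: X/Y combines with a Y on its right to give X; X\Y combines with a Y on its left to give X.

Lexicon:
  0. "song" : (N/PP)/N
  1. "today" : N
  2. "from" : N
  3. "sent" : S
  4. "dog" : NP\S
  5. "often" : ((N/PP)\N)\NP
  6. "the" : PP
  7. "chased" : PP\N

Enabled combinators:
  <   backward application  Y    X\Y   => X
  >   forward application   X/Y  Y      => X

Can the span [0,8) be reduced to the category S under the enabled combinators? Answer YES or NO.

NO

(N/PP)/N N N S NP\S ((N/PP)\N)\NP PP PP\N
CKY chart[0,8] = {N}; S ∉ chart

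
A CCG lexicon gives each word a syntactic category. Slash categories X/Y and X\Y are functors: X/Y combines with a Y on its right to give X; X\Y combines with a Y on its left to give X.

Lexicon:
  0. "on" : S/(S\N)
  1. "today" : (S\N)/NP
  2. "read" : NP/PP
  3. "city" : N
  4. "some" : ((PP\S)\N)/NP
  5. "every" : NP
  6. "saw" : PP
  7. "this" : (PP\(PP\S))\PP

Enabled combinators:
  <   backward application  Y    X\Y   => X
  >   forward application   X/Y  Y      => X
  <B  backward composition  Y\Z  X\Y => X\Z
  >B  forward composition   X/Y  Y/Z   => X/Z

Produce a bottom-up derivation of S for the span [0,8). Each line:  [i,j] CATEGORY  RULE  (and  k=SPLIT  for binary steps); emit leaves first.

[0,1] S/(S\N)  lex  "on"
[1,2] (S\N)/NP  lex  "today"
[0,2] S/NP  >B  k=1
[2,3] NP/PP  lex  "read"
[0,3] S/PP  >B  k=2
[3,4] N  lex  "city"
[4,5] ((PP\S)\N)/NP  lex  "some"
[5,6] NP  lex  "every"
[4,6] (PP\S)\N  >  k=5
[3,6] PP\S  <  k=4
[6,7] PP  lex  "saw"
[7,8] (PP\(PP\S))\PP  lex  "this"
[6,8] PP\(PP\S)  <  k=7
[3,8] PP  <  k=6
[0,8] S  >  k=3

[0,8] S   >
  [0,3] S/PP   >B
    [0,2] S/NP   >B
      [0,1] "on" : S/(S\N)
      [1,2] "today" : (S\N)/NP
    [2,3] "read" : NP/PP
  [3,8] PP   <
    [3,6] PP\S   <
      [3,4] "city" : N
      [4,6] (PP\S)\N   >
        [4,5] "some" : ((PP\S)\N)/NP
        [5,6] "every" : NP
    [6,8] PP\(PP\S)   <
      [6,7] "saw" : PP
      [7,8] "this" : (PP\(PP\S))\PP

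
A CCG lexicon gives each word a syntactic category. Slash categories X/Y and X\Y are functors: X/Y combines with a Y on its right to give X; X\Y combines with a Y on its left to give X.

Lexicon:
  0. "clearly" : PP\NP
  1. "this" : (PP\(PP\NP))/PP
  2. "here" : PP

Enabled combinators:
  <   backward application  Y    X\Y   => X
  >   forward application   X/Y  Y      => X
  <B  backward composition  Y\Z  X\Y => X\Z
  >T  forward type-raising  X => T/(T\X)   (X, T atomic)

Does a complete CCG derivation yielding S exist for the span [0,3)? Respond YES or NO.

PP\NP (PP\(PP\NP))/PP PP
CKY chart[0,3] = {N/(N\PP), NP/(NP\PP), PP, PP/(PP\PP), S/(S\PP)}; S ∉ chart

NO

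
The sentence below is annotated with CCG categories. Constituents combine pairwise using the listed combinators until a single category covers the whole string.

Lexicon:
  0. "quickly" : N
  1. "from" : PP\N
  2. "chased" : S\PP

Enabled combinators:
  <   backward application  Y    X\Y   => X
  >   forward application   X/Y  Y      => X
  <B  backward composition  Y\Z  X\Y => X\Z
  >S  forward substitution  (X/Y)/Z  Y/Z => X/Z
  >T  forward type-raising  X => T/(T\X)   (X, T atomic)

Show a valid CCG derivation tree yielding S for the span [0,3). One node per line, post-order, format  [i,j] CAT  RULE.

[0,3] S   >
  [0,1] S/(S\N)   >T
    [0,1] "quickly" : N
  [1,3] S\N   <B
    [1,2] "from" : PP\N
    [2,3] "chased" : S\PP

[0,1] N  lex  "quickly"
[0,1] S/(S\N)  >T
[1,2] PP\N  lex  "from"
[2,3] S\PP  lex  "chased"
[1,3] S\N  <B  k=2
[0,3] S  >  k=1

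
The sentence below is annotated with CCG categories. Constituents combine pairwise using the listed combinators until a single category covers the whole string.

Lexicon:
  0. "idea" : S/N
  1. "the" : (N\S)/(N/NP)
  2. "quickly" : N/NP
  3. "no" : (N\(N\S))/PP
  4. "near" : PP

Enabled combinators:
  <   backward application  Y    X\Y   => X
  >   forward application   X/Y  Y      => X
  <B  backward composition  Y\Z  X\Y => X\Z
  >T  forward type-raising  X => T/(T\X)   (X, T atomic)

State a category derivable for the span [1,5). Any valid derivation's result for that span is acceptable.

N

[0,5] S   >
  [0,1] "idea" : S/N
  [1,5] N   <
    [1,3] N\S   >
      [1,2] "the" : (N\S)/(N/NP)
      [2,3] "quickly" : N/NP
    [3,5] N\(N\S)   >
      [3,4] "no" : (N\(N\S))/PP
      [4,5] "near" : PP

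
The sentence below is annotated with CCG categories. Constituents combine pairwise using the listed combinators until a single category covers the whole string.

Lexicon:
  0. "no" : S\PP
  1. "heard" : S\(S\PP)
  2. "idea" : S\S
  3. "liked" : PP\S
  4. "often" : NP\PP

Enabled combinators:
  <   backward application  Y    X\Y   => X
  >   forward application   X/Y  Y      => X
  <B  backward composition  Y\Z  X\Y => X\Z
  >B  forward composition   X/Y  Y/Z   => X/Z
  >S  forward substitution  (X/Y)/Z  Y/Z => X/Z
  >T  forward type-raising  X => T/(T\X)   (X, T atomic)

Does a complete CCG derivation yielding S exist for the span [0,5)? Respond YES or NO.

S\PP S\(S\PP) S\S PP\S NP\PP
CKY chart[0,5] = {N/(N\NP), NP, NP/(NP\NP), PP/(PP\NP), S/(S\NP)}; S ∉ chart

NO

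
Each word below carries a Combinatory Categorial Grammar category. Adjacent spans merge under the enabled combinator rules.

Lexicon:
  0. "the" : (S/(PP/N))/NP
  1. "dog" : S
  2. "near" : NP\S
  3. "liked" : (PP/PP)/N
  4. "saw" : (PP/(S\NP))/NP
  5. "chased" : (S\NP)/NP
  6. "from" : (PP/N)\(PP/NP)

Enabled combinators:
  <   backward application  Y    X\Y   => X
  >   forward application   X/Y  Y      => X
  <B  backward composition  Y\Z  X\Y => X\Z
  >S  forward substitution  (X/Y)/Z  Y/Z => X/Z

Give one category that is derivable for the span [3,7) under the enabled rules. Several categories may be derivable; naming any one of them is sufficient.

PP/N

[0,7] S   >
  [0,3] S/(PP/N)   >
    [0,1] "the" : (S/(PP/N))/NP
    [1,3] NP   <
      [1,2] "dog" : S
      [2,3] "near" : NP\S
  [3,7] PP/N   >S
    [3,4] "liked" : (PP/PP)/N
    [4,7] PP/N   <
      [4,6] PP/NP   >S
        [4,5] "saw" : (PP/(S\NP))/NP
        [5,6] "chased" : (S\NP)/NP
      [6,7] "from" : (PP/N)\(PP/NP)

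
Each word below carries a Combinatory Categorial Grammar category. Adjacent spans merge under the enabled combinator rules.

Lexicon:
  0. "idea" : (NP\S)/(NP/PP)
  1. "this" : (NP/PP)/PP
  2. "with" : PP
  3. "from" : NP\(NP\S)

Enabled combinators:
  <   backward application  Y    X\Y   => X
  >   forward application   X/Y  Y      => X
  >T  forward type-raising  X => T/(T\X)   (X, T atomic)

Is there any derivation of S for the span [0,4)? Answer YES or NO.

NO

(NP\S)/(NP/PP) (NP/PP)/PP PP NP\(NP\S)
CKY chart[0,4] = {N/(N\NP), NP, NP/(NP\NP), PP/(PP\NP), S/(S\NP)}; S ∉ chart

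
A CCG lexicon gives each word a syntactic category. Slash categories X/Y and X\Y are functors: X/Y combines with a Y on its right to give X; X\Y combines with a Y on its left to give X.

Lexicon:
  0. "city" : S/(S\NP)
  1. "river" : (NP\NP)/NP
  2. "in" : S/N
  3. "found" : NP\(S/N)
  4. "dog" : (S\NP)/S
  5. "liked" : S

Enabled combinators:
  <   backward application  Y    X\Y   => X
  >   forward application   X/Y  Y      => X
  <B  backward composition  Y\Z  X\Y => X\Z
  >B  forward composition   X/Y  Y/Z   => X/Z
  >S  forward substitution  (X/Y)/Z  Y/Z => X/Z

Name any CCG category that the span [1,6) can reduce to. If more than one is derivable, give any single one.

[0,6] S   >
  [0,1] "city" : S/(S\NP)
  [1,6] S\NP   <B
    [1,4] NP\NP   >
      [1,2] "river" : (NP\NP)/NP
      [2,4] NP   <
        [2,3] "in" : S/N
        [3,4] "found" : NP\(S/N)
    [4,6] S\NP   >
      [4,5] "dog" : (S\NP)/S
      [5,6] "liked" : S

S\NP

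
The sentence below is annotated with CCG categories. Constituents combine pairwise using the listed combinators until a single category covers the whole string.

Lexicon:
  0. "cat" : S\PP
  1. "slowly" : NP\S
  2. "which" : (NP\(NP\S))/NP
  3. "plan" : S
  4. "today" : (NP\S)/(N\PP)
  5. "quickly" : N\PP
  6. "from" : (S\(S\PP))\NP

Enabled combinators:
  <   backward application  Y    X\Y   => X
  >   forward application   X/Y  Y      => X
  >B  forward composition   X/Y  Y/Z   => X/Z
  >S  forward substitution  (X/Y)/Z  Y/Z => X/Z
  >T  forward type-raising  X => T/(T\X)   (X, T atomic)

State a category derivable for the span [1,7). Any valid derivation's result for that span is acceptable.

S\(S\PP)

[0,7] S   <
  [0,1] "cat" : S\PP
  [1,7] S\(S\PP)   <
    [1,6] NP   <
      [1,2] "slowly" : NP\S
      [2,6] NP\(NP\S)   >
        [2,3] "which" : (NP\(NP\S))/NP
        [3,6] NP   <
          [3,4] "plan" : S
          [4,6] NP\S   >
            [4,5] "today" : (NP\S)/(N\PP)
            [5,6] "quickly" : N\PP
    [6,7] "from" : (S\(S\PP))\NP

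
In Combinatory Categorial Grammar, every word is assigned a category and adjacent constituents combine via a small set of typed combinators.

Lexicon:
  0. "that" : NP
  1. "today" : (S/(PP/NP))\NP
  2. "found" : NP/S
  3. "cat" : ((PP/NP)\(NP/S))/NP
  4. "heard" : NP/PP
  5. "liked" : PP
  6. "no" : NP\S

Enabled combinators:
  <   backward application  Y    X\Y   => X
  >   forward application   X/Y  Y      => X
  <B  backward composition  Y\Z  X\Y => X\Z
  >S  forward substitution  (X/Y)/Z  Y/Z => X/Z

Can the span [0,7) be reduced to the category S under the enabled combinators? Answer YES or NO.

NP (S/(PP/NP))\NP NP/S ((PP/NP)\(NP/S))/NP NP/PP PP NP\S
CKY chart[0,7] = {NP}; S ∉ chart

NO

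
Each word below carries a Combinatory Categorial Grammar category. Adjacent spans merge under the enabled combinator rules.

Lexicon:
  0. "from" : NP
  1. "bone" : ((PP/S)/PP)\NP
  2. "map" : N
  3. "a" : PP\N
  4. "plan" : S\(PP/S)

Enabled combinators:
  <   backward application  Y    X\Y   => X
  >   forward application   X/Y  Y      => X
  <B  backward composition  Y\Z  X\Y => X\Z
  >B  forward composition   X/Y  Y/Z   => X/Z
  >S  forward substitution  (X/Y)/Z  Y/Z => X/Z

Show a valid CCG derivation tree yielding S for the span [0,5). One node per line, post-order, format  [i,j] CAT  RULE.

[0,1] NP  lex  "from"
[1,2] ((PP/S)/PP)\NP  lex  "bone"
[0,2] (PP/S)/PP  <  k=1
[2,3] N  lex  "map"
[3,4] PP\N  lex  "a"
[2,4] PP  <  k=3
[0,4] PP/S  >  k=2
[4,5] S\(PP/S)  lex  "plan"
[0,5] S  <  k=4

[0,5] S   <
  [0,4] PP/S   >
    [0,2] (PP/S)/PP   <
      [0,1] "from" : NP
      [1,2] "bone" : ((PP/S)/PP)\NP
    [2,4] PP   <
      [2,3] "map" : N
      [3,4] "a" : PP\N
  [4,5] "plan" : S\(PP/S)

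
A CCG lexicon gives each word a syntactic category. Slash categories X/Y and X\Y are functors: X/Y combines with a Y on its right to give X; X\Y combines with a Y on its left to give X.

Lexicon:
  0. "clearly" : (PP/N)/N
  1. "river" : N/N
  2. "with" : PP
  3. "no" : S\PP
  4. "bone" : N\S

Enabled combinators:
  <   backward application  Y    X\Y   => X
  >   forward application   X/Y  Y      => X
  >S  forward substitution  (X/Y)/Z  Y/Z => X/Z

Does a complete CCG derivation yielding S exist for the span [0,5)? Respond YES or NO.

(PP/N)/N N/N PP S\PP N\S
CKY chart[0,5] = {PP, PP/N}; S ∉ chart

NO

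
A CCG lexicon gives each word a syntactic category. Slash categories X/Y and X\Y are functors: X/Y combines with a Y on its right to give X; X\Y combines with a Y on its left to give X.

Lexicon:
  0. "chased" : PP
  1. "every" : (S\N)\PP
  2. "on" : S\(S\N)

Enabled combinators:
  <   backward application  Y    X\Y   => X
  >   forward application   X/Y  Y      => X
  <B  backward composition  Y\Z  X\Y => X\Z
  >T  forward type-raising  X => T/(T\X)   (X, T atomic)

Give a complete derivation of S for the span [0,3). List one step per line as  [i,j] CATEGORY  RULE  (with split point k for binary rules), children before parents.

[0,3] S   <
  [0,2] S\N   <
    [0,1] "chased" : PP
    [1,2] "every" : (S\N)\PP
  [2,3] "on" : S\(S\N)

[0,1] PP  lex  "chased"
[1,2] (S\N)\PP  lex  "every"
[0,2] S\N  <  k=1
[2,3] S\(S\N)  lex  "on"
[0,3] S  <  k=2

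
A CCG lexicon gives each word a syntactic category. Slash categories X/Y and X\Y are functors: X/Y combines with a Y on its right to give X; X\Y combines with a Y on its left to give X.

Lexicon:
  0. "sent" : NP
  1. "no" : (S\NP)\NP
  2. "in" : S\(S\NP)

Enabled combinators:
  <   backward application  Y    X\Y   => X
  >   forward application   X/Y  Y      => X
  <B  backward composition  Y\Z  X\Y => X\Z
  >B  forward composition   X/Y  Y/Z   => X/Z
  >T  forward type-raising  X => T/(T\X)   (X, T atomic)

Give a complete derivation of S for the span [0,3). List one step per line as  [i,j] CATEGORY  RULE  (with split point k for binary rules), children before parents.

[0,1] NP  lex  "sent"
[1,2] (S\NP)\NP  lex  "no"
[0,2] S\NP  <  k=1
[2,3] S\(S\NP)  lex  "in"
[0,3] S  <  k=2

[0,3] S   <
  [0,2] S\NP   <
    [0,1] "sent" : NP
    [1,2] "no" : (S\NP)\NP
  [2,3] "in" : S\(S\NP)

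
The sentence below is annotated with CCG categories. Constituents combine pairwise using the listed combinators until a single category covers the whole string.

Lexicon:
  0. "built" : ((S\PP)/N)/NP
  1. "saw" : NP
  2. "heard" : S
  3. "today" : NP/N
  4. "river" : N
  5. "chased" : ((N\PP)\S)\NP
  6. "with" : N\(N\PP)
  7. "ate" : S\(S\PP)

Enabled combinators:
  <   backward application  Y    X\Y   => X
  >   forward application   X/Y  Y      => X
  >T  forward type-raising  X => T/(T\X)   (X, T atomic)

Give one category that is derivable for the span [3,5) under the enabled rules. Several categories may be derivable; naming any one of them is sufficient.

[0,8] S   <
  [0,7] S\PP   >
    [0,2] (S\PP)/N   >
      [0,1] "built" : ((S\PP)/N)/NP
      [1,2] "saw" : NP
    [2,7] N   <
      [2,6] N\PP   <
        [2,3] "heard" : S
        [3,6] (N\PP)\S   <
          [3,5] NP   >
            [3,4] "today" : NP/N
            [4,5] "river" : N
          [5,6] "chased" : ((N\PP)\S)\NP
      [6,7] "with" : N\(N\PP)
  [7,8] "ate" : S\(S\PP)

NP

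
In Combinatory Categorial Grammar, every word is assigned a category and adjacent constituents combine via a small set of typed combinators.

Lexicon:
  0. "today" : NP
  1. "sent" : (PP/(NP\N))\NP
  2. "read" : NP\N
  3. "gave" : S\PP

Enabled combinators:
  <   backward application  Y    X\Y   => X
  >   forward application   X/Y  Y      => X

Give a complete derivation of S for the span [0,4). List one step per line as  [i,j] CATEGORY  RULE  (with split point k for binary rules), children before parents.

[0,1] NP  lex  "today"
[1,2] (PP/(NP\N))\NP  lex  "sent"
[0,2] PP/(NP\N)  <  k=1
[2,3] NP\N  lex  "read"
[0,3] PP  >  k=2
[3,4] S\PP  lex  "gave"
[0,4] S  <  k=3

[0,4] S   <
  [0,3] PP   >
    [0,2] PP/(NP\N)   <
      [0,1] "today" : NP
      [1,2] "sent" : (PP/(NP\N))\NP
    [2,3] "read" : NP\N
  [3,4] "gave" : S\PP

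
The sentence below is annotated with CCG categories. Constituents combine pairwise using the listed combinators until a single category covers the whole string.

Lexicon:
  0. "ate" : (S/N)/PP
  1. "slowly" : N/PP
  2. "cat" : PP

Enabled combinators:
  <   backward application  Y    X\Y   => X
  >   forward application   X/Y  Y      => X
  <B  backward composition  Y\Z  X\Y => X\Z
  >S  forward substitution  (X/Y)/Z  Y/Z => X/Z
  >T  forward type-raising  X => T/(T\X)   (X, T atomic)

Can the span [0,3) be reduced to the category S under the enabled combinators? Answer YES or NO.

[0,3] S   >
  [0,2] S/PP   >S
    [0,1] "ate" : (S/N)/PP
    [1,2] "slowly" : N/PP
  [2,3] "cat" : PP

YES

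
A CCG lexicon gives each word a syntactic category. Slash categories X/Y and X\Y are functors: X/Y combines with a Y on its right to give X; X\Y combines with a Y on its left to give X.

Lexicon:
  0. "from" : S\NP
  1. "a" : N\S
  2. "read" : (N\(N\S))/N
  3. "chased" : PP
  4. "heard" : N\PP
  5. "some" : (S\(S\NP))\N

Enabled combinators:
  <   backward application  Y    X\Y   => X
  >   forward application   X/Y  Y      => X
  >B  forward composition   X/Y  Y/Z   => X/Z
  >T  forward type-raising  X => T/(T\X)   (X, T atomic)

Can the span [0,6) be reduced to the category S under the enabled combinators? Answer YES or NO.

YES

[0,6] S   <
  [0,1] "from" : S\NP
  [1,6] S\(S\NP)   <
    [1,5] N   <
      [1,2] "a" : N\S
      [2,5] N\(N\S)   >
        [2,3] "read" : (N\(N\S))/N
        [3,5] N   >
          [3,4] N/(N\PP)   >T
            [3,4] "chased" : PP
          [4,5] "heard" : N\PP
    [5,6] "some" : (S\(S\NP))\N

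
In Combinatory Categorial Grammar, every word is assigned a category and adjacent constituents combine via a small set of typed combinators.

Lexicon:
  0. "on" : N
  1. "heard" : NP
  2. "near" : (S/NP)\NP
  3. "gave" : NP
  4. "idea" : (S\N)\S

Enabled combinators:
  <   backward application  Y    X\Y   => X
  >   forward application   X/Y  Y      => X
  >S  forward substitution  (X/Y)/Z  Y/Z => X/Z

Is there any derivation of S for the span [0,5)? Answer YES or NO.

[0,5] S   <
  [0,1] "on" : N
  [1,5] S\N   <
    [1,4] S   >
      [1,3] S/NP   <
        [1,2] "heard" : NP
        [2,3] "near" : (S/NP)\NP
      [3,4] "gave" : NP
    [4,5] "idea" : (S\N)\S

YES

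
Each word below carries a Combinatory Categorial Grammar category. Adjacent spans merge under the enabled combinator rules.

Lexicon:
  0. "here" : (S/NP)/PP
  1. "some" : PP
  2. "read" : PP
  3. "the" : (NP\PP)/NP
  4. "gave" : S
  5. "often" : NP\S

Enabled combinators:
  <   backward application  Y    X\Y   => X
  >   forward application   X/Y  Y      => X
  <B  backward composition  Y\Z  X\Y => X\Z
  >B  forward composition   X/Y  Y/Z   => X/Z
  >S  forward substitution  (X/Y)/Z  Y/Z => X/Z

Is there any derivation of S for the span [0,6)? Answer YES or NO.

[0,6] S   >
  [0,2] S/NP   >
    [0,1] "here" : (S/NP)/PP
    [1,2] "some" : PP
  [2,6] NP   <
    [2,3] "read" : PP
    [3,6] NP\PP   >
      [3,4] "the" : (NP\PP)/NP
      [4,6] NP   <
        [4,5] "gave" : S
        [5,6] "often" : NP\S

YES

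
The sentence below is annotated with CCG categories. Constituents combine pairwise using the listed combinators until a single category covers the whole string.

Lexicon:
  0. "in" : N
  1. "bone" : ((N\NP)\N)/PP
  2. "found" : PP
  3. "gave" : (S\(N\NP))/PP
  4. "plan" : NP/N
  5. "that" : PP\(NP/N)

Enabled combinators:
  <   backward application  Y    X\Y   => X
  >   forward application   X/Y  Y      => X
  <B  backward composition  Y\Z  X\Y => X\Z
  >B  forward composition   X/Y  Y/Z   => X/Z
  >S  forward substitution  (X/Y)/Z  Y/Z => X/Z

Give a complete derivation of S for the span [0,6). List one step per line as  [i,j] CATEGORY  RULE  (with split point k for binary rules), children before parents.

[0,6] S   <
  [0,3] N\NP   <
    [0,1] "in" : N
    [1,3] (N\NP)\N   >
      [1,2] "bone" : ((N\NP)\N)/PP
      [2,3] "found" : PP
  [3,6] S\(N\NP)   >
    [3,4] "gave" : (S\(N\NP))/PP
    [4,6] PP   <
      [4,5] "plan" : NP/N
      [5,6] "that" : PP\(NP/N)

[0,1] N  lex  "in"
[1,2] ((N\NP)\N)/PP  lex  "bone"
[2,3] PP  lex  "found"
[1,3] (N\NP)\N  >  k=2
[0,3] N\NP  <  k=1
[3,4] (S\(N\NP))/PP  lex  "gave"
[4,5] NP/N  lex  "plan"
[5,6] PP\(NP/N)  lex  "that"
[4,6] PP  <  k=5
[3,6] S\(N\NP)  >  k=4
[0,6] S  <  k=3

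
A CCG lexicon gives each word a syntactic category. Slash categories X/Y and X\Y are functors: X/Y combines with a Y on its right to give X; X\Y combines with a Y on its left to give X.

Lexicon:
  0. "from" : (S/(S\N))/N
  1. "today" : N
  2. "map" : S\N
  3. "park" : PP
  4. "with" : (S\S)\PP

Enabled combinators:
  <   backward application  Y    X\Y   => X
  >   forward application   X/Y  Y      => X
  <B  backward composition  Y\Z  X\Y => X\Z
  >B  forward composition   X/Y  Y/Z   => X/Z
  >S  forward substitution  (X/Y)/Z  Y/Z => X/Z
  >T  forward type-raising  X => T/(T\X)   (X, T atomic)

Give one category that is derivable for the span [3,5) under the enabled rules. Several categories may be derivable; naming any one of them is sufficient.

[0,5] S   >
  [0,2] S/(S\N)   >
    [0,1] "from" : (S/(S\N))/N
    [1,2] "today" : N
  [2,5] S\N   <B
    [2,3] "map" : S\N
    [3,5] S\S   <
      [3,4] "park" : PP
      [4,5] "with" : (S\S)\PP

S\S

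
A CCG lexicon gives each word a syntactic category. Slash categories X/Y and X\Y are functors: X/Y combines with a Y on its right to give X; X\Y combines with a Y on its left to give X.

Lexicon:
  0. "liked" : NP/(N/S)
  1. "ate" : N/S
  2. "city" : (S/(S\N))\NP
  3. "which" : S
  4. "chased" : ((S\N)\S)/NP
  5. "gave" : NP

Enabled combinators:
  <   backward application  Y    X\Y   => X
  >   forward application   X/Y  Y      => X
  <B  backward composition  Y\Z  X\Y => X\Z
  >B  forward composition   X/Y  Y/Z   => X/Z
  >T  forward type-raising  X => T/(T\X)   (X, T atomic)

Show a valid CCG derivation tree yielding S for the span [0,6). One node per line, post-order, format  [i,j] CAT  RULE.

[0,1] NP/(N/S)  lex  "liked"
[1,2] N/S  lex  "ate"
[0,2] NP  >  k=1
[2,3] (S/(S\N))\NP  lex  "city"
[0,3] S/(S\N)  <  k=2
[3,4] S  lex  "which"
[4,5] ((S\N)\S)/NP  lex  "chased"
[5,6] NP  lex  "gave"
[4,6] (S\N)\S  >  k=5
[3,6] S\N  <  k=4
[0,6] S  >  k=3

[0,6] S   >
  [0,3] S/(S\N)   <
    [0,2] NP   >
      [0,1] "liked" : NP/(N/S)
      [1,2] "ate" : N/S
    [2,3] "city" : (S/(S\N))\NP
  [3,6] S\N   <
    [3,4] "which" : S
    [4,6] (S\N)\S   >
      [4,5] "chased" : ((S\N)\S)/NP
      [5,6] "gave" : NP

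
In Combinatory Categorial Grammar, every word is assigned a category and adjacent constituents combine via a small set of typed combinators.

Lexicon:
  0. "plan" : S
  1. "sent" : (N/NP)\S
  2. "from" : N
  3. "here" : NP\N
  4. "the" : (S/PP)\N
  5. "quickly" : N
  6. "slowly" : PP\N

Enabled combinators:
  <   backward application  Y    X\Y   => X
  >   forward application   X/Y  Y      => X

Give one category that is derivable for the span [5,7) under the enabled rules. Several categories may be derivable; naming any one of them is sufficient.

PP

[0,7] S   >
  [0,5] S/PP   <
    [0,4] N   >
      [0,2] N/NP   <
        [0,1] "plan" : S
        [1,2] "sent" : (N/NP)\S
      [2,4] NP   <
        [2,3] "from" : N
        [3,4] "here" : NP\N
    [4,5] "the" : (S/PP)\N
  [5,7] PP   <
    [5,6] "quickly" : N
    [6,7] "slowly" : PP\N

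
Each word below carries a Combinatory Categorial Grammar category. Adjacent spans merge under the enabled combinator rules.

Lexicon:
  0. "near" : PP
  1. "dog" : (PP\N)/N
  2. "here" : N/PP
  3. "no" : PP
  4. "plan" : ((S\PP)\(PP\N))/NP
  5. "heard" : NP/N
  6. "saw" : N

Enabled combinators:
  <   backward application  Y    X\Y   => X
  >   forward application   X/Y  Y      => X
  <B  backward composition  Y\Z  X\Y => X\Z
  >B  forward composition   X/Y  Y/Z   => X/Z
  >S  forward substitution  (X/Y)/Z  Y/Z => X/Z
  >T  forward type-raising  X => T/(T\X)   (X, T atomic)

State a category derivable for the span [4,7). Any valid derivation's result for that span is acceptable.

[0,7] S   <
  [0,1] "near" : PP
  [1,7] S\PP   <
    [1,4] PP\N   >
      [1,2] "dog" : (PP\N)/N
      [2,4] N   >
        [2,3] "here" : N/PP
        [3,4] "no" : PP
    [4,7] (S\PP)\(PP\N)   >
      [4,5] "plan" : ((S\PP)\(PP\N))/NP
      [5,7] NP   >
        [5,6] "heard" : NP/N
        [6,7] "saw" : N

(S\PP)\(PP\N)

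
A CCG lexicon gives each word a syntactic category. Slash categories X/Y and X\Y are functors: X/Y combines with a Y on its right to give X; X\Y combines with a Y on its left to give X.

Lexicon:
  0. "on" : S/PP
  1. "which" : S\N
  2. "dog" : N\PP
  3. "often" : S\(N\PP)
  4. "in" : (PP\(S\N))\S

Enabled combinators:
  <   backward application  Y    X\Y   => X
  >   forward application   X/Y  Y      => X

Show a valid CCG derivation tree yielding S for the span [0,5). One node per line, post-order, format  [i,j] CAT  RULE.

[0,5] S   >
  [0,1] "on" : S/PP
  [1,5] PP   <
    [1,2] "which" : S\N
    [2,5] PP\(S\N)   <
      [2,4] S   <
        [2,3] "dog" : N\PP
        [3,4] "often" : S\(N\PP)
      [4,5] "in" : (PP\(S\N))\S

[0,1] S/PP  lex  "on"
[1,2] S\N  lex  "which"
[2,3] N\PP  lex  "dog"
[3,4] S\(N\PP)  lex  "often"
[2,4] S  <  k=3
[4,5] (PP\(S\N))\S  lex  "in"
[2,5] PP\(S\N)  <  k=4
[1,5] PP  <  k=2
[0,5] S  >  k=1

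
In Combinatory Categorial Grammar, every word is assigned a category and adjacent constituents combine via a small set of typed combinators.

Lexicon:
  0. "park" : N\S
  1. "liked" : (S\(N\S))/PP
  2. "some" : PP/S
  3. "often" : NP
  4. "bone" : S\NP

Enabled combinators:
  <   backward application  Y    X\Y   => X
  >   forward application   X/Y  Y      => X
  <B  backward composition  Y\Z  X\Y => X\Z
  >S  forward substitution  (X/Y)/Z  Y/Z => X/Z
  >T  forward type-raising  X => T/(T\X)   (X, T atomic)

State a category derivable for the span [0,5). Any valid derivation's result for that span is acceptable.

[0,5] S   <
  [0,1] "park" : N\S
  [1,5] S\(N\S)   >
    [1,2] "liked" : (S\(N\S))/PP
    [2,5] PP   >
      [2,3] "some" : PP/S
      [3,5] S   >
        [3,4] S/(S\NP)   >T
          [3,4] "often" : NP
        [4,5] "bone" : S\NP

S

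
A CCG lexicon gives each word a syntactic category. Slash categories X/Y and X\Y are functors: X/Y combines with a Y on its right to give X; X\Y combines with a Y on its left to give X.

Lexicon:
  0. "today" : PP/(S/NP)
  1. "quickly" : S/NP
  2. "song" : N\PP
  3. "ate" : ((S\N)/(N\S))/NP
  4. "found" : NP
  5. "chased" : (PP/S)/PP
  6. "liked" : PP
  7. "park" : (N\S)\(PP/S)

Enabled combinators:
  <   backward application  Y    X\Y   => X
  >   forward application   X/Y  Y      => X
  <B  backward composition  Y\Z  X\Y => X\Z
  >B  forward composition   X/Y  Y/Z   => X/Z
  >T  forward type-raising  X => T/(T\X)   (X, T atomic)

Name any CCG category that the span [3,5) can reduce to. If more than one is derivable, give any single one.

(S\N)/(N\S)

[0,8] S   <
  [0,3] N   <
    [0,2] PP   >
      [0,1] "today" : PP/(S/NP)
      [1,2] "quickly" : S/NP
    [2,3] "song" : N\PP
  [3,8] S\N   >
    [3,5] (S\N)/(N\S)   >
      [3,4] "ate" : ((S\N)/(N\S))/NP
      [4,5] "found" : NP
    [5,8] N\S   <
      [5,7] PP/S   >
        [5,6] "chased" : (PP/S)/PP
        [6,7] "liked" : PP
      [7,8] "park" : (N\S)\(PP/S)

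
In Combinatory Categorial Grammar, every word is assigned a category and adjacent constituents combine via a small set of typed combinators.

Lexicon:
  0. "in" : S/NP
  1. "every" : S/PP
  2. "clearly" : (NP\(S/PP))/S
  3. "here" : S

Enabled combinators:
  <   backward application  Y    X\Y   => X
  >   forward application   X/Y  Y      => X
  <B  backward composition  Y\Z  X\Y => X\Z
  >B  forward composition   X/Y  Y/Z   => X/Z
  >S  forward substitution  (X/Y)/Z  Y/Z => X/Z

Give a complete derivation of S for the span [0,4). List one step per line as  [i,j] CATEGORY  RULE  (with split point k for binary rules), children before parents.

[0,4] S   >
  [0,1] "in" : S/NP
  [1,4] NP   <
    [1,2] "every" : S/PP
    [2,4] NP\(S/PP)   >
      [2,3] "clearly" : (NP\(S/PP))/S
      [3,4] "here" : S

[0,1] S/NP  lex  "in"
[1,2] S/PP  lex  "every"
[2,3] (NP\(S/PP))/S  lex  "clearly"
[3,4] S  lex  "here"
[2,4] NP\(S/PP)  >  k=3
[1,4] NP  <  k=2
[0,4] S  >  k=1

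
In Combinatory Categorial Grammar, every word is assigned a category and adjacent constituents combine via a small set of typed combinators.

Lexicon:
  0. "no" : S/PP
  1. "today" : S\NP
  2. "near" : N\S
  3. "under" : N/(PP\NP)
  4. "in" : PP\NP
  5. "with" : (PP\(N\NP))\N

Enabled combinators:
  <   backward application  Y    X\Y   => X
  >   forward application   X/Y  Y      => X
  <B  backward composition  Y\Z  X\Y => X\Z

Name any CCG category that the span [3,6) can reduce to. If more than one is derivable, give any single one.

PP\(N\NP)

[0,6] S   >
  [0,1] "no" : S/PP
  [1,6] PP   <
    [1,3] N\NP   <B
      [1,2] "today" : S\NP
      [2,3] "near" : N\S
    [3,6] PP\(N\NP)   <
      [3,5] N   >
        [3,4] "under" : N/(PP\NP)
        [4,5] "in" : PP\NP
      [5,6] "with" : (PP\(N\NP))\N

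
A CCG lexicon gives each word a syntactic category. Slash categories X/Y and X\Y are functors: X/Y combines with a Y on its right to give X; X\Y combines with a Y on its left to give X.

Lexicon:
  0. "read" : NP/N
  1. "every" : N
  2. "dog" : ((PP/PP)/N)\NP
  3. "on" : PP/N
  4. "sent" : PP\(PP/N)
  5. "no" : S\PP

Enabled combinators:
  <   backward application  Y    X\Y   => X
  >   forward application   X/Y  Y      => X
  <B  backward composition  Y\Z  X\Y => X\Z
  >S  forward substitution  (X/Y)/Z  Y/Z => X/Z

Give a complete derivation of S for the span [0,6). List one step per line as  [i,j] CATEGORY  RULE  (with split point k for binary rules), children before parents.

[0,6] S   <
  [0,5] PP   <
    [0,4] PP/N   >S
      [0,3] (PP/PP)/N   <
        [0,2] NP   >
          [0,1] "read" : NP/N
          [1,2] "every" : N
        [2,3] "dog" : ((PP/PP)/N)\NP
      [3,4] "on" : PP/N
    [4,5] "sent" : PP\(PP/N)
  [5,6] "no" : S\PP

[0,1] NP/N  lex  "read"
[1,2] N  lex  "every"
[0,2] NP  >  k=1
[2,3] ((PP/PP)/N)\NP  lex  "dog"
[0,3] (PP/PP)/N  <  k=2
[3,4] PP/N  lex  "on"
[0,4] PP/N  >S  k=3
[4,5] PP\(PP/N)  lex  "sent"
[0,5] PP  <  k=4
[5,6] S\PP  lex  "no"
[0,6] S  <  k=5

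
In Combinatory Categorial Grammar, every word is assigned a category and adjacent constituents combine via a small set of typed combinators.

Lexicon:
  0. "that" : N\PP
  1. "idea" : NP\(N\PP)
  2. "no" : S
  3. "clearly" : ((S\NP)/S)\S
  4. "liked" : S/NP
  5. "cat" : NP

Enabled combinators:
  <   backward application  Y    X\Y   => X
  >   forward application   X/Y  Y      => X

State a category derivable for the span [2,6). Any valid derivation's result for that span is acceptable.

[0,6] S   <
  [0,2] NP   <
    [0,1] "that" : N\PP
    [1,2] "idea" : NP\(N\PP)
  [2,6] S\NP   >
    [2,4] (S\NP)/S   <
      [2,3] "no" : S
      [3,4] "clearly" : ((S\NP)/S)\S
    [4,6] S   >
      [4,5] "liked" : S/NP
      [5,6] "cat" : NP

S\NP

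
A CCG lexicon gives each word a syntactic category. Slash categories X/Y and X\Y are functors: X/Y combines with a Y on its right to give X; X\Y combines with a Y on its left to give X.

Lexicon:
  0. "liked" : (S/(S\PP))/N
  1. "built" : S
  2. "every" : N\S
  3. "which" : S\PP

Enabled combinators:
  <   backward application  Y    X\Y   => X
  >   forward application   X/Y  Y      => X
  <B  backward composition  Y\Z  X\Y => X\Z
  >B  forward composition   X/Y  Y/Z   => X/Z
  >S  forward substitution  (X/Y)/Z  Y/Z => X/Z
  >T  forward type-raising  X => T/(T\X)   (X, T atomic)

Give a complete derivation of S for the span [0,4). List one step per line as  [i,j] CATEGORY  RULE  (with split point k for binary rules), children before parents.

[0,4] S   >
  [0,3] S/(S\PP)   >
    [0,1] "liked" : (S/(S\PP))/N
    [1,3] N   <
      [1,2] "built" : S
      [2,3] "every" : N\S
  [3,4] "which" : S\PP

[0,1] (S/(S\PP))/N  lex  "liked"
[1,2] S  lex  "built"
[2,3] N\S  lex  "every"
[1,3] N  <  k=2
[0,3] S/(S\PP)  >  k=1
[3,4] S\PP  lex  "which"
[0,4] S  >  k=3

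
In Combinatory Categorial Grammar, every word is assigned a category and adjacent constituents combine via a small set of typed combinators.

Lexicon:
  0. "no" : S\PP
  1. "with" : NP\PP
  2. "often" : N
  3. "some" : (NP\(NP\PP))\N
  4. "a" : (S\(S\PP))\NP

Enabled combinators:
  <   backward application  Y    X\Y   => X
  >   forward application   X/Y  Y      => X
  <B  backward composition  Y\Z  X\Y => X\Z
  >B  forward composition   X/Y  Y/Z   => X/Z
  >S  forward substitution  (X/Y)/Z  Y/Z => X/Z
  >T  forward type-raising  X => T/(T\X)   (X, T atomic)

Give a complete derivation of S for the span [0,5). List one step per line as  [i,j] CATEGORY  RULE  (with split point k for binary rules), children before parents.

[0,1] S\PP  lex  "no"
[1,2] NP\PP  lex  "with"
[2,3] N  lex  "often"
[3,4] (NP\(NP\PP))\N  lex  "some"
[2,4] NP\(NP\PP)  <  k=3
[1,4] NP  <  k=2
[4,5] (S\(S\PP))\NP  lex  "a"
[1,5] S\(S\PP)  <  k=4
[0,5] S  <  k=1

[0,5] S   <
  [0,1] "no" : S\PP
  [1,5] S\(S\PP)   <
    [1,4] NP   <
      [1,2] "with" : NP\PP
      [2,4] NP\(NP\PP)   <
        [2,3] "often" : N
        [3,4] "some" : (NP\(NP\PP))\N
    [4,5] "a" : (S\(S\PP))\NP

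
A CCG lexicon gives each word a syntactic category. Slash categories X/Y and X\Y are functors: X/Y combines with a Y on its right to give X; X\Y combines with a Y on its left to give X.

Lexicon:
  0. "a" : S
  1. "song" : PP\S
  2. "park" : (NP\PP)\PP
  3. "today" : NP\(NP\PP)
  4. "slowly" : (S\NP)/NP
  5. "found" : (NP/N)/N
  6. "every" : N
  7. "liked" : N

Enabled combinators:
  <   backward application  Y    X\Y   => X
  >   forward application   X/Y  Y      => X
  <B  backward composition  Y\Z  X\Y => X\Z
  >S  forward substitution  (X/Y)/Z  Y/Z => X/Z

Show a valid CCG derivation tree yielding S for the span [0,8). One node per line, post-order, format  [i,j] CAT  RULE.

[0,1] S  lex  "a"
[1,2] PP\S  lex  "song"
[0,2] PP  <  k=1
[2,3] (NP\PP)\PP  lex  "park"
[0,3] NP\PP  <  k=2
[3,4] NP\(NP\PP)  lex  "today"
[0,4] NP  <  k=3
[4,5] (S\NP)/NP  lex  "slowly"
[5,6] (NP/N)/N  lex  "found"
[6,7] N  lex  "every"
[5,7] NP/N  >  k=6
[7,8] N  lex  "liked"
[5,8] NP  >  k=7
[4,8] S\NP  >  k=5
[0,8] S  <  k=4

[0,8] S   <
  [0,4] NP   <
    [0,3] NP\PP   <
      [0,2] PP   <
        [0,1] "a" : S
        [1,2] "song" : PP\S
      [2,3] "park" : (NP\PP)\PP
    [3,4] "today" : NP\(NP\PP)
  [4,8] S\NP   >
    [4,5] "slowly" : (S\NP)/NP
    [5,8] NP   >
      [5,7] NP/N   >
        [5,6] "found" : (NP/N)/N
        [6,7] "every" : N
      [7,8] "liked" : N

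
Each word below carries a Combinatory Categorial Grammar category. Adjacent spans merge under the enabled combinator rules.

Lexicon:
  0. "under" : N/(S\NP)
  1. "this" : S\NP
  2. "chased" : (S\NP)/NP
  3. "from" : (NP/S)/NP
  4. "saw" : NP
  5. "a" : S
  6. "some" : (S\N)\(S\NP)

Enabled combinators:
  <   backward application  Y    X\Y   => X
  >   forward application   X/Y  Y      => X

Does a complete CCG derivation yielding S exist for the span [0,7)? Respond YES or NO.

YES

[0,7] S   <
  [0,2] N   >
    [0,1] "under" : N/(S\NP)
    [1,2] "this" : S\NP
  [2,7] S\N   <
    [2,6] S\NP   >
      [2,3] "chased" : (S\NP)/NP
      [3,6] NP   >
        [3,5] NP/S   >
          [3,4] "from" : (NP/S)/NP
          [4,5] "saw" : NP
        [5,6] "a" : S
    [6,7] "some" : (S\N)\(S\NP)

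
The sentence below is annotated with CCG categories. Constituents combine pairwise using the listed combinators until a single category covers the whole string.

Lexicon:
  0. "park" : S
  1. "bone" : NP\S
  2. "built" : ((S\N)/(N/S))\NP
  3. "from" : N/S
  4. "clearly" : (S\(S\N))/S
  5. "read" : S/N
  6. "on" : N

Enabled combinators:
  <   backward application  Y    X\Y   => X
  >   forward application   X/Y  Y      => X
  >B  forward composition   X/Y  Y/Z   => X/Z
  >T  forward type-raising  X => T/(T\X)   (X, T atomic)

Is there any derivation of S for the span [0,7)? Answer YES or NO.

YES

[0,7] S   <
  [0,4] S\N   >
    [0,3] (S\N)/(N/S)   <
      [0,2] NP   <
        [0,1] "park" : S
        [1,2] "bone" : NP\S
      [2,3] "built" : ((S\N)/(N/S))\NP
    [3,4] "from" : N/S
  [4,7] S\(S\N)   >
    [4,5] "clearly" : (S\(S\N))/S
    [5,7] S   >
      [5,6] "read" : S/N
      [6,7] "on" : N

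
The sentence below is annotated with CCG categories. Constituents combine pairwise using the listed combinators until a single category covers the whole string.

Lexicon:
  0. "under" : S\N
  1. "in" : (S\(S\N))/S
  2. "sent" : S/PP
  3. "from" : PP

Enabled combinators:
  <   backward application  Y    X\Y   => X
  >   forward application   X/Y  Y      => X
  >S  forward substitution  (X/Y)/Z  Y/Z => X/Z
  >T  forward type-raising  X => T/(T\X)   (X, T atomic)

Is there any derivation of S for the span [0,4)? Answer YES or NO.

YES

[0,4] S   <
  [0,1] "under" : S\N
  [1,4] S\(S\N)   >
    [1,2] "in" : (S\(S\N))/S
    [2,4] S   >
      [2,3] "sent" : S/PP
      [3,4] "from" : PP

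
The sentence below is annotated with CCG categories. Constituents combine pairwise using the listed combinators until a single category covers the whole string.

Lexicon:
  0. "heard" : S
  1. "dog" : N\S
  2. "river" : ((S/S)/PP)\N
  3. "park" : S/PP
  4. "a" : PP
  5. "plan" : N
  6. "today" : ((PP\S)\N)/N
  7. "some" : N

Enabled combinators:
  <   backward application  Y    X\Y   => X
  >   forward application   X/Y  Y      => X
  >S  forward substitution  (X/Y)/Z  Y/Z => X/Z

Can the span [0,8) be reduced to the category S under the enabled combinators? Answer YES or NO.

NO

S N\S ((S/S)/PP)\N S/PP PP N ((PP\S)\N)/N N
CKY chart[0,8] = {PP, S/S}; S ∉ chart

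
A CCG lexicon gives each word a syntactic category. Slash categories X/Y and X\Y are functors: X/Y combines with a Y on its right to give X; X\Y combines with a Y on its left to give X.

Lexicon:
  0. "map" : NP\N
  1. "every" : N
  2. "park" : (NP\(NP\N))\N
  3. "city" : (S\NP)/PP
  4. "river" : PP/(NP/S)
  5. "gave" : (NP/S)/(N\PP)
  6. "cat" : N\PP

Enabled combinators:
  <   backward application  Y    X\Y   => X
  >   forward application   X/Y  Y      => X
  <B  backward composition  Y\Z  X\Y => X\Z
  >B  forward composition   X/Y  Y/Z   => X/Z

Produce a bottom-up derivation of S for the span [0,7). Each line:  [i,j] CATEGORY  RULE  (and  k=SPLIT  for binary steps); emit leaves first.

[0,1] NP\N  lex  "map"
[1,2] N  lex  "every"
[2,3] (NP\(NP\N))\N  lex  "park"
[1,3] NP\(NP\N)  <  k=2
[0,3] NP  <  k=1
[3,4] (S\NP)/PP  lex  "city"
[4,5] PP/(NP/S)  lex  "river"
[5,6] (NP/S)/(N\PP)  lex  "gave"
[6,7] N\PP  lex  "cat"
[5,7] NP/S  >  k=6
[4,7] PP  >  k=5
[3,7] S\NP  >  k=4
[0,7] S  <  k=3

[0,7] S   <
  [0,3] NP   <
    [0,1] "map" : NP\N
    [1,3] NP\(NP\N)   <
      [1,2] "every" : N
      [2,3] "park" : (NP\(NP\N))\N
  [3,7] S\NP   >
    [3,4] "city" : (S\NP)/PP
    [4,7] PP   >
      [4,5] "river" : PP/(NP/S)
      [5,7] NP/S   >
        [5,6] "gave" : (NP/S)/(N\PP)
        [6,7] "cat" : N\PP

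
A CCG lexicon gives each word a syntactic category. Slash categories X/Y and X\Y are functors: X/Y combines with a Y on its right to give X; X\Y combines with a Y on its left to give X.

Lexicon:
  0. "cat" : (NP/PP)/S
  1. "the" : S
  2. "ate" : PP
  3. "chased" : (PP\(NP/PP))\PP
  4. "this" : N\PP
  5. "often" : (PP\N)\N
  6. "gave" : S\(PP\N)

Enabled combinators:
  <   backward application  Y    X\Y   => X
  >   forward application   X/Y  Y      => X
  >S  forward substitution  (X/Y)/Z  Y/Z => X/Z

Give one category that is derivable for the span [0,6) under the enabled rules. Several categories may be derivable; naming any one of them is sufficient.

PP\N

[0,7] S   <
  [0,6] PP\N   <
    [0,5] N   <
      [0,4] PP   <
        [0,2] NP/PP   >
          [0,1] "cat" : (NP/PP)/S
          [1,2] "the" : S
        [2,4] PP\(NP/PP)   <
          [2,3] "ate" : PP
          [3,4] "chased" : (PP\(NP/PP))\PP
      [4,5] "this" : N\PP
    [5,6] "often" : (PP\N)\N
  [6,7] "gave" : S\(PP\N)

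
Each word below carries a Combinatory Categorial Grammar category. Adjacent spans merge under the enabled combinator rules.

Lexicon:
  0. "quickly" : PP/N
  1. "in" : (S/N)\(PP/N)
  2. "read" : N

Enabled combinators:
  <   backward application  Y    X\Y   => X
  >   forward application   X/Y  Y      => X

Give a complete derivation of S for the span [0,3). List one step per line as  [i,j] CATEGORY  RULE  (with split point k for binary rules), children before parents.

[0,3] S   >
  [0,2] S/N   <
    [0,1] "quickly" : PP/N
    [1,2] "in" : (S/N)\(PP/N)
  [2,3] "read" : N

[0,1] PP/N  lex  "quickly"
[1,2] (S/N)\(PP/N)  lex  "in"
[0,2] S/N  <  k=1
[2,3] N  lex  "read"
[0,3] S  >  k=2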